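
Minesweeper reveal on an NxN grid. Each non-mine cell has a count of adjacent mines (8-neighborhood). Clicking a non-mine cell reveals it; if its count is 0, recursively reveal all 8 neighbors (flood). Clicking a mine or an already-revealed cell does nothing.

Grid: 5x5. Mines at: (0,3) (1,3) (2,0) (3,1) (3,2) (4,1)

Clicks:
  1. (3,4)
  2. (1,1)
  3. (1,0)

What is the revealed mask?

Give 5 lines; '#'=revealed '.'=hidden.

Answer: .....
##...
...##
...##
...##

Derivation:
Click 1 (3,4) count=0: revealed 6 new [(2,3) (2,4) (3,3) (3,4) (4,3) (4,4)] -> total=6
Click 2 (1,1) count=1: revealed 1 new [(1,1)] -> total=7
Click 3 (1,0) count=1: revealed 1 new [(1,0)] -> total=8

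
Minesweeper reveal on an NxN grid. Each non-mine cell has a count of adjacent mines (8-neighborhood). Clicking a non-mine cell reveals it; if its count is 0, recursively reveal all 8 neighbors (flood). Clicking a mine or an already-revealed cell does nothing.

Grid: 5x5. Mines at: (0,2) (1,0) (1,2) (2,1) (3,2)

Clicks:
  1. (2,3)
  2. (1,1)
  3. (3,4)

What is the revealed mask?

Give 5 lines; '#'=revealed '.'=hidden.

Click 1 (2,3) count=2: revealed 1 new [(2,3)] -> total=1
Click 2 (1,1) count=4: revealed 1 new [(1,1)] -> total=2
Click 3 (3,4) count=0: revealed 9 new [(0,3) (0,4) (1,3) (1,4) (2,4) (3,3) (3,4) (4,3) (4,4)] -> total=11

Answer: ...##
.#.##
...##
...##
...##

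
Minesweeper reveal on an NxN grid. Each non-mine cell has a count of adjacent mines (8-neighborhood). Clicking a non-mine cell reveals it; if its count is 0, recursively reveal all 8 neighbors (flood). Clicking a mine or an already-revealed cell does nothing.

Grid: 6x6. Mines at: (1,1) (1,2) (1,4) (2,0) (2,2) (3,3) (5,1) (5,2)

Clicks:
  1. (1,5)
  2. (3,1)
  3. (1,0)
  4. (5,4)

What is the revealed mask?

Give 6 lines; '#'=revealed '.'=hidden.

Click 1 (1,5) count=1: revealed 1 new [(1,5)] -> total=1
Click 2 (3,1) count=2: revealed 1 new [(3,1)] -> total=2
Click 3 (1,0) count=2: revealed 1 new [(1,0)] -> total=3
Click 4 (5,4) count=0: revealed 10 new [(2,4) (2,5) (3,4) (3,5) (4,3) (4,4) (4,5) (5,3) (5,4) (5,5)] -> total=13

Answer: ......
#....#
....##
.#..##
...###
...###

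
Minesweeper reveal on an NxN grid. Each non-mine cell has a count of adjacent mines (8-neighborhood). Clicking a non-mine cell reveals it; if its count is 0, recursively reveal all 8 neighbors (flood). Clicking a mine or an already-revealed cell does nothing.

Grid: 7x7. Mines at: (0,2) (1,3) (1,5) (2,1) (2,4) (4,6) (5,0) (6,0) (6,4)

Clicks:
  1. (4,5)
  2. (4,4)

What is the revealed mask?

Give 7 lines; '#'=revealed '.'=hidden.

Answer: .......
.......
.......
.#####.
.#####.
.#####.
.###...

Derivation:
Click 1 (4,5) count=1: revealed 1 new [(4,5)] -> total=1
Click 2 (4,4) count=0: revealed 17 new [(3,1) (3,2) (3,3) (3,4) (3,5) (4,1) (4,2) (4,3) (4,4) (5,1) (5,2) (5,3) (5,4) (5,5) (6,1) (6,2) (6,3)] -> total=18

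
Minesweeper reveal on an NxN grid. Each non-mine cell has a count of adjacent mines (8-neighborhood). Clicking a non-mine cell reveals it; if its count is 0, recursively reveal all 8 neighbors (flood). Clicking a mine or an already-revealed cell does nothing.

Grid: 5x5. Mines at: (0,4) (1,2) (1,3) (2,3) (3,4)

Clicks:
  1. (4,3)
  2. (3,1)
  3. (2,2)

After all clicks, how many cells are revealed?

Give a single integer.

Click 1 (4,3) count=1: revealed 1 new [(4,3)] -> total=1
Click 2 (3,1) count=0: revealed 14 new [(0,0) (0,1) (1,0) (1,1) (2,0) (2,1) (2,2) (3,0) (3,1) (3,2) (3,3) (4,0) (4,1) (4,2)] -> total=15
Click 3 (2,2) count=3: revealed 0 new [(none)] -> total=15

Answer: 15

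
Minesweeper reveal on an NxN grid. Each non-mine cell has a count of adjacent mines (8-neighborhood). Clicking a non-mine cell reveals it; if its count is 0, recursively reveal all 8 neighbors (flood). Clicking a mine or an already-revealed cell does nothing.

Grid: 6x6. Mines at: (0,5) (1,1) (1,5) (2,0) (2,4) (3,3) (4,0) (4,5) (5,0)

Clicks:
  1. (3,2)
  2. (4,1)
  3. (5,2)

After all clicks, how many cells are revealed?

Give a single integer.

Answer: 9

Derivation:
Click 1 (3,2) count=1: revealed 1 new [(3,2)] -> total=1
Click 2 (4,1) count=2: revealed 1 new [(4,1)] -> total=2
Click 3 (5,2) count=0: revealed 7 new [(4,2) (4,3) (4,4) (5,1) (5,2) (5,3) (5,4)] -> total=9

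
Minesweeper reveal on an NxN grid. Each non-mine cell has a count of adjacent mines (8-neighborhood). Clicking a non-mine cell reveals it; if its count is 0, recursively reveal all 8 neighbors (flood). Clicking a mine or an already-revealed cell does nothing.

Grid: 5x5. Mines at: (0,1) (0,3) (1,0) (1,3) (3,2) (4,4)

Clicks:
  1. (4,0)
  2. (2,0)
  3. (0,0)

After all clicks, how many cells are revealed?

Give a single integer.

Answer: 7

Derivation:
Click 1 (4,0) count=0: revealed 6 new [(2,0) (2,1) (3,0) (3,1) (4,0) (4,1)] -> total=6
Click 2 (2,0) count=1: revealed 0 new [(none)] -> total=6
Click 3 (0,0) count=2: revealed 1 new [(0,0)] -> total=7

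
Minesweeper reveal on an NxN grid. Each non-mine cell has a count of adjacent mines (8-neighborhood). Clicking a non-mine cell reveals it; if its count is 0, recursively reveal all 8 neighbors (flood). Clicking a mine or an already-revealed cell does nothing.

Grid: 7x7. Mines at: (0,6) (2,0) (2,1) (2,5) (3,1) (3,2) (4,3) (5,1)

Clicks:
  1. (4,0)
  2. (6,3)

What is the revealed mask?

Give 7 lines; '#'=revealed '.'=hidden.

Click 1 (4,0) count=2: revealed 1 new [(4,0)] -> total=1
Click 2 (6,3) count=0: revealed 16 new [(3,4) (3,5) (3,6) (4,4) (4,5) (4,6) (5,2) (5,3) (5,4) (5,5) (5,6) (6,2) (6,3) (6,4) (6,5) (6,6)] -> total=17

Answer: .......
.......
.......
....###
#...###
..#####
..#####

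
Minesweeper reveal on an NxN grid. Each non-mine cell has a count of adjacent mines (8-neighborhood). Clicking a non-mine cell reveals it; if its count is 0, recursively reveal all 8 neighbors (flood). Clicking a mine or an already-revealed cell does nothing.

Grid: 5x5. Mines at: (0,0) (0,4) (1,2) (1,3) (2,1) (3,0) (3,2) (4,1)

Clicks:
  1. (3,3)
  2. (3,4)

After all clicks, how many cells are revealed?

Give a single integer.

Click 1 (3,3) count=1: revealed 1 new [(3,3)] -> total=1
Click 2 (3,4) count=0: revealed 5 new [(2,3) (2,4) (3,4) (4,3) (4,4)] -> total=6

Answer: 6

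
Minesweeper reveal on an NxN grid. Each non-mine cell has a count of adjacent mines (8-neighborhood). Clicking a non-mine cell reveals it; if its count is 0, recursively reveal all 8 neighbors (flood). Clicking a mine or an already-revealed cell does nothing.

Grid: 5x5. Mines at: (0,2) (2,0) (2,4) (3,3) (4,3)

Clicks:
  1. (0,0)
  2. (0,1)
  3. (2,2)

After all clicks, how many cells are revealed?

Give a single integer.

Click 1 (0,0) count=0: revealed 4 new [(0,0) (0,1) (1,0) (1,1)] -> total=4
Click 2 (0,1) count=1: revealed 0 new [(none)] -> total=4
Click 3 (2,2) count=1: revealed 1 new [(2,2)] -> total=5

Answer: 5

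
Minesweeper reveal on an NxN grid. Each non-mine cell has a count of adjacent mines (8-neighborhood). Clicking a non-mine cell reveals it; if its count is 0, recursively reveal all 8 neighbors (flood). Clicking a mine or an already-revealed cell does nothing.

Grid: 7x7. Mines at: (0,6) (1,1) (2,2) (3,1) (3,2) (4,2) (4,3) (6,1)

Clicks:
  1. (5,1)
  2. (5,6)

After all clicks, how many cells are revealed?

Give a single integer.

Answer: 31

Derivation:
Click 1 (5,1) count=2: revealed 1 new [(5,1)] -> total=1
Click 2 (5,6) count=0: revealed 30 new [(0,2) (0,3) (0,4) (0,5) (1,2) (1,3) (1,4) (1,5) (1,6) (2,3) (2,4) (2,5) (2,6) (3,3) (3,4) (3,5) (3,6) (4,4) (4,5) (4,6) (5,2) (5,3) (5,4) (5,5) (5,6) (6,2) (6,3) (6,4) (6,5) (6,6)] -> total=31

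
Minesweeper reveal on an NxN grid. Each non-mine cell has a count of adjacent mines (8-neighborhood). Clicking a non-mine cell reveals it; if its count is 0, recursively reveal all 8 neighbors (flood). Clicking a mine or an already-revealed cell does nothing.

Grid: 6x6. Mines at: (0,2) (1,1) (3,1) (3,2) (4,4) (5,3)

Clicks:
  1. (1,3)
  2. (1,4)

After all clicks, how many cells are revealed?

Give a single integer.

Answer: 12

Derivation:
Click 1 (1,3) count=1: revealed 1 new [(1,3)] -> total=1
Click 2 (1,4) count=0: revealed 11 new [(0,3) (0,4) (0,5) (1,4) (1,5) (2,3) (2,4) (2,5) (3,3) (3,4) (3,5)] -> total=12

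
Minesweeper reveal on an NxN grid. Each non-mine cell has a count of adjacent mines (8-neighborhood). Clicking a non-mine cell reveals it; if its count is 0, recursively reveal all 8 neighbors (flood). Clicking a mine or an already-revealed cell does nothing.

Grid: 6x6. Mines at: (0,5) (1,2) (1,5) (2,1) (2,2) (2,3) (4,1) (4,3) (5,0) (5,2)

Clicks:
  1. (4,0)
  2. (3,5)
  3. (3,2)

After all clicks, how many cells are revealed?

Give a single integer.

Answer: 10

Derivation:
Click 1 (4,0) count=2: revealed 1 new [(4,0)] -> total=1
Click 2 (3,5) count=0: revealed 8 new [(2,4) (2,5) (3,4) (3,5) (4,4) (4,5) (5,4) (5,5)] -> total=9
Click 3 (3,2) count=5: revealed 1 new [(3,2)] -> total=10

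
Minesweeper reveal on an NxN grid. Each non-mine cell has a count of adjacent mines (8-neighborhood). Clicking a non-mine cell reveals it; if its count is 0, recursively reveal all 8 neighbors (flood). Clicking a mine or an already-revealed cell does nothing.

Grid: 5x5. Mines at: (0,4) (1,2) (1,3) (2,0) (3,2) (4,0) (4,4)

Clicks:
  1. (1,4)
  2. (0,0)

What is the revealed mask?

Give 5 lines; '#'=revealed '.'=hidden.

Answer: ##...
##..#
.....
.....
.....

Derivation:
Click 1 (1,4) count=2: revealed 1 new [(1,4)] -> total=1
Click 2 (0,0) count=0: revealed 4 new [(0,0) (0,1) (1,0) (1,1)] -> total=5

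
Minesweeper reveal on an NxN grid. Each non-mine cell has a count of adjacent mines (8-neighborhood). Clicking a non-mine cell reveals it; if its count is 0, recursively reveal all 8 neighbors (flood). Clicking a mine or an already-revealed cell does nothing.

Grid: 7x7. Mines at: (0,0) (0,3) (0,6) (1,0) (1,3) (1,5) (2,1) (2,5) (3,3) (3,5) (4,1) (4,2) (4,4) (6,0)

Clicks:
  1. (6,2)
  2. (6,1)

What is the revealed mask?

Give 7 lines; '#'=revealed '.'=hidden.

Click 1 (6,2) count=0: revealed 14 new [(4,5) (4,6) (5,1) (5,2) (5,3) (5,4) (5,5) (5,6) (6,1) (6,2) (6,3) (6,4) (6,5) (6,6)] -> total=14
Click 2 (6,1) count=1: revealed 0 new [(none)] -> total=14

Answer: .......
.......
.......
.......
.....##
.######
.######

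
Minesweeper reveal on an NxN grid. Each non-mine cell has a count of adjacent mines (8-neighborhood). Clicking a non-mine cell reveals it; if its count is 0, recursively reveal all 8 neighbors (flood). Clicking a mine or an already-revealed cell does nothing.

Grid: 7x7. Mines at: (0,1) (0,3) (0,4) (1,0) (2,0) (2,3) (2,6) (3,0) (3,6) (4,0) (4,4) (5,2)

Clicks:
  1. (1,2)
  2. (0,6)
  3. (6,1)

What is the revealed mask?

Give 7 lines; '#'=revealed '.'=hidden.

Click 1 (1,2) count=3: revealed 1 new [(1,2)] -> total=1
Click 2 (0,6) count=0: revealed 4 new [(0,5) (0,6) (1,5) (1,6)] -> total=5
Click 3 (6,1) count=1: revealed 1 new [(6,1)] -> total=6

Answer: .....##
..#..##
.......
.......
.......
.......
.#.....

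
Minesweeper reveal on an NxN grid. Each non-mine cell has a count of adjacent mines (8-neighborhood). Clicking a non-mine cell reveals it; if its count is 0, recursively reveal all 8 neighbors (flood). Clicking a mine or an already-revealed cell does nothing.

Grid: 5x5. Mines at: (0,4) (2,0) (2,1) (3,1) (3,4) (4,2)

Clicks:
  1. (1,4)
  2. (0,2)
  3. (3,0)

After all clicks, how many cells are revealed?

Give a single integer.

Answer: 10

Derivation:
Click 1 (1,4) count=1: revealed 1 new [(1,4)] -> total=1
Click 2 (0,2) count=0: revealed 8 new [(0,0) (0,1) (0,2) (0,3) (1,0) (1,1) (1,2) (1,3)] -> total=9
Click 3 (3,0) count=3: revealed 1 new [(3,0)] -> total=10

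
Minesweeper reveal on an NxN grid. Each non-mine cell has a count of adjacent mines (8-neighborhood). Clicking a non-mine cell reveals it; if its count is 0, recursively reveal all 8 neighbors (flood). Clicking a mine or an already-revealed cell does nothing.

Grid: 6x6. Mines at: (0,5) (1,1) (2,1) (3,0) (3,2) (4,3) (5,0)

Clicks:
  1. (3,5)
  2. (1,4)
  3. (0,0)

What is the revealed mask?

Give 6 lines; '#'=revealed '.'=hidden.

Answer: #.###.
..####
..####
...###
....##
....##

Derivation:
Click 1 (3,5) count=0: revealed 18 new [(0,2) (0,3) (0,4) (1,2) (1,3) (1,4) (1,5) (2,2) (2,3) (2,4) (2,5) (3,3) (3,4) (3,5) (4,4) (4,5) (5,4) (5,5)] -> total=18
Click 2 (1,4) count=1: revealed 0 new [(none)] -> total=18
Click 3 (0,0) count=1: revealed 1 new [(0,0)] -> total=19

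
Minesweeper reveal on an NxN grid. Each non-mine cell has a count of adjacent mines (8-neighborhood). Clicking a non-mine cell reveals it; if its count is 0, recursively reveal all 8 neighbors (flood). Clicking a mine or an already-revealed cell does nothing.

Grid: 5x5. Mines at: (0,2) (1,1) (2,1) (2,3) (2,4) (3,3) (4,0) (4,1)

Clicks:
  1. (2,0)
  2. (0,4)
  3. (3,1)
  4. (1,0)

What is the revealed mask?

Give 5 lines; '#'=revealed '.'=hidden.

Click 1 (2,0) count=2: revealed 1 new [(2,0)] -> total=1
Click 2 (0,4) count=0: revealed 4 new [(0,3) (0,4) (1,3) (1,4)] -> total=5
Click 3 (3,1) count=3: revealed 1 new [(3,1)] -> total=6
Click 4 (1,0) count=2: revealed 1 new [(1,0)] -> total=7

Answer: ...##
#..##
#....
.#...
.....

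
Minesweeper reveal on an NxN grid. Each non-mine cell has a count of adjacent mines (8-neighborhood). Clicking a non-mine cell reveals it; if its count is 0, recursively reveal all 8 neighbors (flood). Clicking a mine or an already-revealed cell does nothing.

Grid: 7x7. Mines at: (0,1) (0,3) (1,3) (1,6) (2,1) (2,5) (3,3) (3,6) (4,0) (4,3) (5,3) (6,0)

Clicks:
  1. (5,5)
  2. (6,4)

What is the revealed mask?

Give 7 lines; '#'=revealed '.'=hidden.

Click 1 (5,5) count=0: revealed 9 new [(4,4) (4,5) (4,6) (5,4) (5,5) (5,6) (6,4) (6,5) (6,6)] -> total=9
Click 2 (6,4) count=1: revealed 0 new [(none)] -> total=9

Answer: .......
.......
.......
.......
....###
....###
....###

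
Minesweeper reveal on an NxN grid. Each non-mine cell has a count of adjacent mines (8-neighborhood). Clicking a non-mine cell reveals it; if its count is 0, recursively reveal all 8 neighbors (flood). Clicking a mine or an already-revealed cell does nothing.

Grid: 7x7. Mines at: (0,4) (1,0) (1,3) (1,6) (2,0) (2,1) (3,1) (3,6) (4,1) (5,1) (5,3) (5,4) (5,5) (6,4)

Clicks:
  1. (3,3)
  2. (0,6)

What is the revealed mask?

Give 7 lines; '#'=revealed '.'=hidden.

Answer: ......#
.......
..####.
..####.
..####.
.......
.......

Derivation:
Click 1 (3,3) count=0: revealed 12 new [(2,2) (2,3) (2,4) (2,5) (3,2) (3,3) (3,4) (3,5) (4,2) (4,3) (4,4) (4,5)] -> total=12
Click 2 (0,6) count=1: revealed 1 new [(0,6)] -> total=13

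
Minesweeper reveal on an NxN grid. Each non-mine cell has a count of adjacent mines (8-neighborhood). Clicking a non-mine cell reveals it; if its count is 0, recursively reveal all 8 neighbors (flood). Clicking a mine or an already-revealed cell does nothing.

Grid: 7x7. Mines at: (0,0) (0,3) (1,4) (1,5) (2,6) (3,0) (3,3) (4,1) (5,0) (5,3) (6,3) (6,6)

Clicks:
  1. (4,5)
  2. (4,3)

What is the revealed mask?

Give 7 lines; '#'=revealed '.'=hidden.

Click 1 (4,5) count=0: revealed 9 new [(3,4) (3,5) (3,6) (4,4) (4,5) (4,6) (5,4) (5,5) (5,6)] -> total=9
Click 2 (4,3) count=2: revealed 1 new [(4,3)] -> total=10

Answer: .......
.......
.......
....###
...####
....###
.......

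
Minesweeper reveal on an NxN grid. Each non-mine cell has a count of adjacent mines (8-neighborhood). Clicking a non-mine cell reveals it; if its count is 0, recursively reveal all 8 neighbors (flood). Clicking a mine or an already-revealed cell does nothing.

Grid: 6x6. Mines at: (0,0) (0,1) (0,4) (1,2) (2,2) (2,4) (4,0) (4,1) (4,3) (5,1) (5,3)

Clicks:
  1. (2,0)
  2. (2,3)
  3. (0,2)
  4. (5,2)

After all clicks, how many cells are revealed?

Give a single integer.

Click 1 (2,0) count=0: revealed 6 new [(1,0) (1,1) (2,0) (2,1) (3,0) (3,1)] -> total=6
Click 2 (2,3) count=3: revealed 1 new [(2,3)] -> total=7
Click 3 (0,2) count=2: revealed 1 new [(0,2)] -> total=8
Click 4 (5,2) count=4: revealed 1 new [(5,2)] -> total=9

Answer: 9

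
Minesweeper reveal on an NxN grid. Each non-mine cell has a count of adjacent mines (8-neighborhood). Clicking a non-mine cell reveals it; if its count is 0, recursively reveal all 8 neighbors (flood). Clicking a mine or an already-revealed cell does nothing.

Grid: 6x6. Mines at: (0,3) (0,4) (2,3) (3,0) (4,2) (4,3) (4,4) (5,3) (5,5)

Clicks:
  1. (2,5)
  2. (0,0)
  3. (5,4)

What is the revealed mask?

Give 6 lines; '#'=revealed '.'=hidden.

Answer: ###...
###.##
###.##
....##
......
....#.

Derivation:
Click 1 (2,5) count=0: revealed 6 new [(1,4) (1,5) (2,4) (2,5) (3,4) (3,5)] -> total=6
Click 2 (0,0) count=0: revealed 9 new [(0,0) (0,1) (0,2) (1,0) (1,1) (1,2) (2,0) (2,1) (2,2)] -> total=15
Click 3 (5,4) count=4: revealed 1 new [(5,4)] -> total=16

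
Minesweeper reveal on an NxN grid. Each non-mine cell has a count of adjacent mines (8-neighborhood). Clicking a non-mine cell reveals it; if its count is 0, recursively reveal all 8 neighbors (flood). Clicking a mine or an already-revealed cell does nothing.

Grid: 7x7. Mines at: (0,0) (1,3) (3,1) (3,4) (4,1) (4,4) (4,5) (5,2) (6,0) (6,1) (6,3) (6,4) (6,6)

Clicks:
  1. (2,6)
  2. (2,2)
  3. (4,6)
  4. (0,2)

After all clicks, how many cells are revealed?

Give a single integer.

Click 1 (2,6) count=0: revealed 11 new [(0,4) (0,5) (0,6) (1,4) (1,5) (1,6) (2,4) (2,5) (2,6) (3,5) (3,6)] -> total=11
Click 2 (2,2) count=2: revealed 1 new [(2,2)] -> total=12
Click 3 (4,6) count=1: revealed 1 new [(4,6)] -> total=13
Click 4 (0,2) count=1: revealed 1 new [(0,2)] -> total=14

Answer: 14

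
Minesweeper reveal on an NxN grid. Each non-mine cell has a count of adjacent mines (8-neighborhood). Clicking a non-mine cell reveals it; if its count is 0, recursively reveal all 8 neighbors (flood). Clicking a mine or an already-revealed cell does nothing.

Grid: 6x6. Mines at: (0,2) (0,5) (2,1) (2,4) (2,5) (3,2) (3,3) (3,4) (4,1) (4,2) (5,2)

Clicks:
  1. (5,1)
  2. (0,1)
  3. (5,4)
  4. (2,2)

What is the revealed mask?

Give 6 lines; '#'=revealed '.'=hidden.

Answer: .#....
......
..#...
......
...###
.#.###

Derivation:
Click 1 (5,1) count=3: revealed 1 new [(5,1)] -> total=1
Click 2 (0,1) count=1: revealed 1 new [(0,1)] -> total=2
Click 3 (5,4) count=0: revealed 6 new [(4,3) (4,4) (4,5) (5,3) (5,4) (5,5)] -> total=8
Click 4 (2,2) count=3: revealed 1 new [(2,2)] -> total=9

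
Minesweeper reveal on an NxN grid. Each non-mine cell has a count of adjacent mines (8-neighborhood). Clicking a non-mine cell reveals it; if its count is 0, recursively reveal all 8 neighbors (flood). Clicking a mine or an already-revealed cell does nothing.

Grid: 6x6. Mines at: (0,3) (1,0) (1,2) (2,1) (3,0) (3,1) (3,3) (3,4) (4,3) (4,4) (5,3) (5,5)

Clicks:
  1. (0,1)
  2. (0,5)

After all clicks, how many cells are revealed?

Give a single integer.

Answer: 7

Derivation:
Click 1 (0,1) count=2: revealed 1 new [(0,1)] -> total=1
Click 2 (0,5) count=0: revealed 6 new [(0,4) (0,5) (1,4) (1,5) (2,4) (2,5)] -> total=7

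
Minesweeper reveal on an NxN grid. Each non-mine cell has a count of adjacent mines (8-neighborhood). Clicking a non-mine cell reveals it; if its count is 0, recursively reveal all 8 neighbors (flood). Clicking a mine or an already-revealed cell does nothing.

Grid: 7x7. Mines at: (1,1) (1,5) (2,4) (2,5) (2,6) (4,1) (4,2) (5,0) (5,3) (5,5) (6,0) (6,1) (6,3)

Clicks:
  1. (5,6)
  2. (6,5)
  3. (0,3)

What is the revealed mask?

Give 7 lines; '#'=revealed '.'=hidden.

Click 1 (5,6) count=1: revealed 1 new [(5,6)] -> total=1
Click 2 (6,5) count=1: revealed 1 new [(6,5)] -> total=2
Click 3 (0,3) count=0: revealed 6 new [(0,2) (0,3) (0,4) (1,2) (1,3) (1,4)] -> total=8

Answer: ..###..
..###..
.......
.......
.......
......#
.....#.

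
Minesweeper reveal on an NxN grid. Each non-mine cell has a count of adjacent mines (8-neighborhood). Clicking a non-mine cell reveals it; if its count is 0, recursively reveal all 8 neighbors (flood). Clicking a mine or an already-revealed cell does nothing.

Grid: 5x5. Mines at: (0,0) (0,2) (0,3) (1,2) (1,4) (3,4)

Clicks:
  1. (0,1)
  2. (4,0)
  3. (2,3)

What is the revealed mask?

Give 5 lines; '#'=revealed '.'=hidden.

Answer: .#...
##...
####.
####.
####.

Derivation:
Click 1 (0,1) count=3: revealed 1 new [(0,1)] -> total=1
Click 2 (4,0) count=0: revealed 14 new [(1,0) (1,1) (2,0) (2,1) (2,2) (2,3) (3,0) (3,1) (3,2) (3,3) (4,0) (4,1) (4,2) (4,3)] -> total=15
Click 3 (2,3) count=3: revealed 0 new [(none)] -> total=15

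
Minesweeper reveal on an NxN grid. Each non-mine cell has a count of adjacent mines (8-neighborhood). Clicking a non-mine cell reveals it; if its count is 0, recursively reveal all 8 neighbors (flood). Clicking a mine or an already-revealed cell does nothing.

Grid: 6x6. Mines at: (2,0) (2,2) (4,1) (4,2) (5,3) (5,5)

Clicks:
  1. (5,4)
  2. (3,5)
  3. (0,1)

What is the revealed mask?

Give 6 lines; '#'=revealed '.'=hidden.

Answer: ######
######
...###
...###
...###
....#.

Derivation:
Click 1 (5,4) count=2: revealed 1 new [(5,4)] -> total=1
Click 2 (3,5) count=0: revealed 21 new [(0,0) (0,1) (0,2) (0,3) (0,4) (0,5) (1,0) (1,1) (1,2) (1,3) (1,4) (1,5) (2,3) (2,4) (2,5) (3,3) (3,4) (3,5) (4,3) (4,4) (4,5)] -> total=22
Click 3 (0,1) count=0: revealed 0 new [(none)] -> total=22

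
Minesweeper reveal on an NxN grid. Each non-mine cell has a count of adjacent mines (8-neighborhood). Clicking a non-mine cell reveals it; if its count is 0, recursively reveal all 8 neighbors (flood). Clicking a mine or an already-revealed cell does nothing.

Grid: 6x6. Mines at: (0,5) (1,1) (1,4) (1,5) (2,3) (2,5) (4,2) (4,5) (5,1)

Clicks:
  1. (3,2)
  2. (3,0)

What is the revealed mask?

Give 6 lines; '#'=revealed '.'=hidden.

Answer: ......
......
##....
###...
##....
......

Derivation:
Click 1 (3,2) count=2: revealed 1 new [(3,2)] -> total=1
Click 2 (3,0) count=0: revealed 6 new [(2,0) (2,1) (3,0) (3,1) (4,0) (4,1)] -> total=7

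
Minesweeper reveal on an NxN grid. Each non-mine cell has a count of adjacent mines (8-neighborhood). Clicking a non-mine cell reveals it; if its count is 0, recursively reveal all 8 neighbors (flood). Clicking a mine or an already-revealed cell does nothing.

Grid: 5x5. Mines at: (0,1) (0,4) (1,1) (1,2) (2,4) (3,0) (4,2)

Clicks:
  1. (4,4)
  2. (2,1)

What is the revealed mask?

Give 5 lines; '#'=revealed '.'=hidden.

Click 1 (4,4) count=0: revealed 4 new [(3,3) (3,4) (4,3) (4,4)] -> total=4
Click 2 (2,1) count=3: revealed 1 new [(2,1)] -> total=5

Answer: .....
.....
.#...
...##
...##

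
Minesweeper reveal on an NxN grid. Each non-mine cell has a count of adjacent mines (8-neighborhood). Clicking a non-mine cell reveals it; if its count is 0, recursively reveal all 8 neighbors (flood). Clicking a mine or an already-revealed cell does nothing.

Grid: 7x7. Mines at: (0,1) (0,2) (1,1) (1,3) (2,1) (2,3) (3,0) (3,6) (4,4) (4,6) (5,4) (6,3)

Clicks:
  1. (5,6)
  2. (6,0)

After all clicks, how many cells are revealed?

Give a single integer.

Answer: 15

Derivation:
Click 1 (5,6) count=1: revealed 1 new [(5,6)] -> total=1
Click 2 (6,0) count=0: revealed 14 new [(3,1) (3,2) (3,3) (4,0) (4,1) (4,2) (4,3) (5,0) (5,1) (5,2) (5,3) (6,0) (6,1) (6,2)] -> total=15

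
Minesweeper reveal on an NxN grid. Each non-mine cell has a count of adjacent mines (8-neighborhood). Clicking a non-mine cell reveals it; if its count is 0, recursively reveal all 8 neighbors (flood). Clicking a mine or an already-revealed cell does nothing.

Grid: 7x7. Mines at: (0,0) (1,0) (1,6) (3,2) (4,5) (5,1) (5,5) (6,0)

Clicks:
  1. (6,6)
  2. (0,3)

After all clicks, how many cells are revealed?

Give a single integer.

Answer: 19

Derivation:
Click 1 (6,6) count=1: revealed 1 new [(6,6)] -> total=1
Click 2 (0,3) count=0: revealed 18 new [(0,1) (0,2) (0,3) (0,4) (0,5) (1,1) (1,2) (1,3) (1,4) (1,5) (2,1) (2,2) (2,3) (2,4) (2,5) (3,3) (3,4) (3,5)] -> total=19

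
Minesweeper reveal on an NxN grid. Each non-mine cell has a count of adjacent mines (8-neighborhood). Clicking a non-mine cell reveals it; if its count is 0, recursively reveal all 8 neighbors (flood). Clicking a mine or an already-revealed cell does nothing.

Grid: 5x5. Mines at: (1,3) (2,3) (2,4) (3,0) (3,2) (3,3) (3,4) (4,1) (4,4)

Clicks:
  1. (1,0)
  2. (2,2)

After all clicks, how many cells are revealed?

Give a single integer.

Click 1 (1,0) count=0: revealed 9 new [(0,0) (0,1) (0,2) (1,0) (1,1) (1,2) (2,0) (2,1) (2,2)] -> total=9
Click 2 (2,2) count=4: revealed 0 new [(none)] -> total=9

Answer: 9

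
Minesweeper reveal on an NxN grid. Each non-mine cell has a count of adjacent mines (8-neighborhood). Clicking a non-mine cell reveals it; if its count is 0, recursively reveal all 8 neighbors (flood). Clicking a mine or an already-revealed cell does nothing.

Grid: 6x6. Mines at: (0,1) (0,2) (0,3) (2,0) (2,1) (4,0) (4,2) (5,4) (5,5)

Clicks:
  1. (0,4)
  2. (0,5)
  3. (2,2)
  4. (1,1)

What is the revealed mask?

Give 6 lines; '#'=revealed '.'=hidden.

Click 1 (0,4) count=1: revealed 1 new [(0,4)] -> total=1
Click 2 (0,5) count=0: revealed 16 new [(0,5) (1,2) (1,3) (1,4) (1,5) (2,2) (2,3) (2,4) (2,5) (3,2) (3,3) (3,4) (3,5) (4,3) (4,4) (4,5)] -> total=17
Click 3 (2,2) count=1: revealed 0 new [(none)] -> total=17
Click 4 (1,1) count=4: revealed 1 new [(1,1)] -> total=18

Answer: ....##
.#####
..####
..####
...###
......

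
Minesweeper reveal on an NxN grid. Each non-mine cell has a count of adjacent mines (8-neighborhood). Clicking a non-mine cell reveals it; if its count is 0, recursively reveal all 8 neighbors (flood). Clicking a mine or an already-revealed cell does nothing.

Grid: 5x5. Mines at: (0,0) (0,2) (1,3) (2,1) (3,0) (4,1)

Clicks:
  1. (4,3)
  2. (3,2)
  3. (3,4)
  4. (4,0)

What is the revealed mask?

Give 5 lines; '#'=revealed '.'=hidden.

Answer: .....
.....
..###
..###
#.###

Derivation:
Click 1 (4,3) count=0: revealed 9 new [(2,2) (2,3) (2,4) (3,2) (3,3) (3,4) (4,2) (4,3) (4,4)] -> total=9
Click 2 (3,2) count=2: revealed 0 new [(none)] -> total=9
Click 3 (3,4) count=0: revealed 0 new [(none)] -> total=9
Click 4 (4,0) count=2: revealed 1 new [(4,0)] -> total=10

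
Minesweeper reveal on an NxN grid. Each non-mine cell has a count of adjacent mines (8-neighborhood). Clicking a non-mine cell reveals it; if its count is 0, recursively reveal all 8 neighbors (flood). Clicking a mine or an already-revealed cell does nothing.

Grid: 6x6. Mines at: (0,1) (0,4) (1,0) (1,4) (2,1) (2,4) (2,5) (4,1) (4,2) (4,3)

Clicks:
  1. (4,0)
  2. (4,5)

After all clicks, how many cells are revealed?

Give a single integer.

Answer: 7

Derivation:
Click 1 (4,0) count=1: revealed 1 new [(4,0)] -> total=1
Click 2 (4,5) count=0: revealed 6 new [(3,4) (3,5) (4,4) (4,5) (5,4) (5,5)] -> total=7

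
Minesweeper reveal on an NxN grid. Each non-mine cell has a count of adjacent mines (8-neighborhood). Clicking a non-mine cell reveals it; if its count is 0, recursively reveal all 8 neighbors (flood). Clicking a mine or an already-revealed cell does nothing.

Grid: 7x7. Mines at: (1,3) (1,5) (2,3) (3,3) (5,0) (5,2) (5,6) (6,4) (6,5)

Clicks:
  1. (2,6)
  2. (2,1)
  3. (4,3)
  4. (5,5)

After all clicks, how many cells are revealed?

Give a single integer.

Click 1 (2,6) count=1: revealed 1 new [(2,6)] -> total=1
Click 2 (2,1) count=0: revealed 15 new [(0,0) (0,1) (0,2) (1,0) (1,1) (1,2) (2,0) (2,1) (2,2) (3,0) (3,1) (3,2) (4,0) (4,1) (4,2)] -> total=16
Click 3 (4,3) count=2: revealed 1 new [(4,3)] -> total=17
Click 4 (5,5) count=3: revealed 1 new [(5,5)] -> total=18

Answer: 18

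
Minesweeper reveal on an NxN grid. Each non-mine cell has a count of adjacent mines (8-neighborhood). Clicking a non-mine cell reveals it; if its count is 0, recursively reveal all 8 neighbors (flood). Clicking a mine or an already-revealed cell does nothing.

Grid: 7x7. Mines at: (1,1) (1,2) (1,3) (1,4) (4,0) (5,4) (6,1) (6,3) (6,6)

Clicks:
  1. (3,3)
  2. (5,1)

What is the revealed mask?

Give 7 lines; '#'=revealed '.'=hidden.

Click 1 (3,3) count=0: revealed 27 new [(0,5) (0,6) (1,5) (1,6) (2,1) (2,2) (2,3) (2,4) (2,5) (2,6) (3,1) (3,2) (3,3) (3,4) (3,5) (3,6) (4,1) (4,2) (4,3) (4,4) (4,5) (4,6) (5,1) (5,2) (5,3) (5,5) (5,6)] -> total=27
Click 2 (5,1) count=2: revealed 0 new [(none)] -> total=27

Answer: .....##
.....##
.######
.######
.######
.###.##
.......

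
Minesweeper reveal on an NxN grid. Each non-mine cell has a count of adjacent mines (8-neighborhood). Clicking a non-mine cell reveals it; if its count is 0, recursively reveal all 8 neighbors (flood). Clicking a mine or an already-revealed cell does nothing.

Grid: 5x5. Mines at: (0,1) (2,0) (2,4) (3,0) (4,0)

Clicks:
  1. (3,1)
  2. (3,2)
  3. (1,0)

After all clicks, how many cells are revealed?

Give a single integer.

Answer: 15

Derivation:
Click 1 (3,1) count=3: revealed 1 new [(3,1)] -> total=1
Click 2 (3,2) count=0: revealed 13 new [(1,1) (1,2) (1,3) (2,1) (2,2) (2,3) (3,2) (3,3) (3,4) (4,1) (4,2) (4,3) (4,4)] -> total=14
Click 3 (1,0) count=2: revealed 1 new [(1,0)] -> total=15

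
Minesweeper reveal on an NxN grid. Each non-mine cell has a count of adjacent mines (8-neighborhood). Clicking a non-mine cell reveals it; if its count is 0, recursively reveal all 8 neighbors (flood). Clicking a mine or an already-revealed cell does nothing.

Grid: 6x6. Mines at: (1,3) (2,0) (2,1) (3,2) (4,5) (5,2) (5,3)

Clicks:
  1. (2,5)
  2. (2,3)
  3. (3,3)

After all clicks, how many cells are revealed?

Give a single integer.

Click 1 (2,5) count=0: revealed 8 new [(0,4) (0,5) (1,4) (1,5) (2,4) (2,5) (3,4) (3,5)] -> total=8
Click 2 (2,3) count=2: revealed 1 new [(2,3)] -> total=9
Click 3 (3,3) count=1: revealed 1 new [(3,3)] -> total=10

Answer: 10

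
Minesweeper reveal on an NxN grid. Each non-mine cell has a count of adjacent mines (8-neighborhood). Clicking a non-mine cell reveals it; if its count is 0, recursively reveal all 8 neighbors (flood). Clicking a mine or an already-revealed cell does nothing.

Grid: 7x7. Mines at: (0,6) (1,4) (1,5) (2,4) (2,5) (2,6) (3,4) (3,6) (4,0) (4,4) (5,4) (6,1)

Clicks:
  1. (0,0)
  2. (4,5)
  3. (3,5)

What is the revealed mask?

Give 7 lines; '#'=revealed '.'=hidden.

Click 1 (0,0) count=0: revealed 22 new [(0,0) (0,1) (0,2) (0,3) (1,0) (1,1) (1,2) (1,3) (2,0) (2,1) (2,2) (2,3) (3,0) (3,1) (3,2) (3,3) (4,1) (4,2) (4,3) (5,1) (5,2) (5,3)] -> total=22
Click 2 (4,5) count=4: revealed 1 new [(4,5)] -> total=23
Click 3 (3,5) count=6: revealed 1 new [(3,5)] -> total=24

Answer: ####...
####...
####...
####.#.
.###.#.
.###...
.......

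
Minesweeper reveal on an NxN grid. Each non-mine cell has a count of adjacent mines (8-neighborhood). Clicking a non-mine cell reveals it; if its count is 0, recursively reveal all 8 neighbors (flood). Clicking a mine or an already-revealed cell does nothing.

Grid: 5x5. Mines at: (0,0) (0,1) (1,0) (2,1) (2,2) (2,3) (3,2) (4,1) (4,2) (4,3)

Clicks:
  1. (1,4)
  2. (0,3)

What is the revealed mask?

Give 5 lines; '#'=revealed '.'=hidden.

Answer: ..###
..###
.....
.....
.....

Derivation:
Click 1 (1,4) count=1: revealed 1 new [(1,4)] -> total=1
Click 2 (0,3) count=0: revealed 5 new [(0,2) (0,3) (0,4) (1,2) (1,3)] -> total=6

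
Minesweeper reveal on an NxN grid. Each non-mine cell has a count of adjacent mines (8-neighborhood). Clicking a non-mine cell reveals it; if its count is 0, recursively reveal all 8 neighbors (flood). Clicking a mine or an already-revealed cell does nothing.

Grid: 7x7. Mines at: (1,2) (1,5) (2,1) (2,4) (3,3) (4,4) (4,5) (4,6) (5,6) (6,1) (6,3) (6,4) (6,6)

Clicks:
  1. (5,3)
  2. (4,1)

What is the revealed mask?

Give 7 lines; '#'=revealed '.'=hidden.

Answer: .......
.......
.......
###....
###....
####...
.......

Derivation:
Click 1 (5,3) count=3: revealed 1 new [(5,3)] -> total=1
Click 2 (4,1) count=0: revealed 9 new [(3,0) (3,1) (3,2) (4,0) (4,1) (4,2) (5,0) (5,1) (5,2)] -> total=10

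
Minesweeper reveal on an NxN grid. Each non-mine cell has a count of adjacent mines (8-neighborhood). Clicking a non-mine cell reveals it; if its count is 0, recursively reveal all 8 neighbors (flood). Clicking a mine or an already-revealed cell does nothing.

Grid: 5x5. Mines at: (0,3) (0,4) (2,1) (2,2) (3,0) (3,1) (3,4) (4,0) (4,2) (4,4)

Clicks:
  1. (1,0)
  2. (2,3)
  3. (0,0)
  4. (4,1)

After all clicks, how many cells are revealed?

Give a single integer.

Answer: 8

Derivation:
Click 1 (1,0) count=1: revealed 1 new [(1,0)] -> total=1
Click 2 (2,3) count=2: revealed 1 new [(2,3)] -> total=2
Click 3 (0,0) count=0: revealed 5 new [(0,0) (0,1) (0,2) (1,1) (1,2)] -> total=7
Click 4 (4,1) count=4: revealed 1 new [(4,1)] -> total=8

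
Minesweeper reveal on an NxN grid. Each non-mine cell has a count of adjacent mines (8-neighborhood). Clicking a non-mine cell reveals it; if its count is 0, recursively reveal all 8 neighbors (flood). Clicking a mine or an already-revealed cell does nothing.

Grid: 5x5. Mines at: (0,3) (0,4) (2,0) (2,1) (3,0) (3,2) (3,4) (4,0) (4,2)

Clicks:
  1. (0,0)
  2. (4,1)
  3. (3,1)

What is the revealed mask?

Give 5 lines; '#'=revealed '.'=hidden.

Answer: ###..
###..
.....
.#...
.#...

Derivation:
Click 1 (0,0) count=0: revealed 6 new [(0,0) (0,1) (0,2) (1,0) (1,1) (1,2)] -> total=6
Click 2 (4,1) count=4: revealed 1 new [(4,1)] -> total=7
Click 3 (3,1) count=6: revealed 1 new [(3,1)] -> total=8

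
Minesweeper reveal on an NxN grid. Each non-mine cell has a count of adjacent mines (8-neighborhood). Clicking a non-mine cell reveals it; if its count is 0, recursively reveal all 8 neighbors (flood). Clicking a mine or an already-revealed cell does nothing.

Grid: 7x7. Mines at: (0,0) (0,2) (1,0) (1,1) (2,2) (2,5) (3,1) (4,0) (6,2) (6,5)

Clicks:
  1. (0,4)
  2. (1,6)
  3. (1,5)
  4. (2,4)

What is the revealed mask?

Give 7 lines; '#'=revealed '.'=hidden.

Click 1 (0,4) count=0: revealed 8 new [(0,3) (0,4) (0,5) (0,6) (1,3) (1,4) (1,5) (1,6)] -> total=8
Click 2 (1,6) count=1: revealed 0 new [(none)] -> total=8
Click 3 (1,5) count=1: revealed 0 new [(none)] -> total=8
Click 4 (2,4) count=1: revealed 1 new [(2,4)] -> total=9

Answer: ...####
...####
....#..
.......
.......
.......
.......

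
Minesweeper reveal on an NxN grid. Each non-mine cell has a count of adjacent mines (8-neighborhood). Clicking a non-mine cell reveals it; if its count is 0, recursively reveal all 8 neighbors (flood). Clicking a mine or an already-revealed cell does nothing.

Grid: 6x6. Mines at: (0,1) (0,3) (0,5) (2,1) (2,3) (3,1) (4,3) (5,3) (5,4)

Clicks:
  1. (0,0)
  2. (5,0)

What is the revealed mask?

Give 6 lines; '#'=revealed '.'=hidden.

Click 1 (0,0) count=1: revealed 1 new [(0,0)] -> total=1
Click 2 (5,0) count=0: revealed 6 new [(4,0) (4,1) (4,2) (5,0) (5,1) (5,2)] -> total=7

Answer: #.....
......
......
......
###...
###...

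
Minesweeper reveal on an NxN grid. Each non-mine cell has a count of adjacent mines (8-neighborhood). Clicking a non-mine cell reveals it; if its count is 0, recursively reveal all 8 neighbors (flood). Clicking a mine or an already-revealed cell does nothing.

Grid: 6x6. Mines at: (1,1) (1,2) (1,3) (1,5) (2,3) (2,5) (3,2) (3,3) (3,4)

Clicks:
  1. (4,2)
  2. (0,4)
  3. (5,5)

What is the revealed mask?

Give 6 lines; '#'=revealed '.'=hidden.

Answer: ....#.
......
##....
##....
######
######

Derivation:
Click 1 (4,2) count=2: revealed 1 new [(4,2)] -> total=1
Click 2 (0,4) count=2: revealed 1 new [(0,4)] -> total=2
Click 3 (5,5) count=0: revealed 15 new [(2,0) (2,1) (3,0) (3,1) (4,0) (4,1) (4,3) (4,4) (4,5) (5,0) (5,1) (5,2) (5,3) (5,4) (5,5)] -> total=17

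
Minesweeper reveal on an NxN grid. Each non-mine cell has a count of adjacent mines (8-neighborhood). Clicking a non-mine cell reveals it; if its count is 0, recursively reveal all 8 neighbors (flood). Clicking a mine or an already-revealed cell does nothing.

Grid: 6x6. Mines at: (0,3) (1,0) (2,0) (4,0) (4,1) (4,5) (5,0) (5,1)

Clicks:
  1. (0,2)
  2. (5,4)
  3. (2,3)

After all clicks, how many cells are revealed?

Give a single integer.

Click 1 (0,2) count=1: revealed 1 new [(0,2)] -> total=1
Click 2 (5,4) count=1: revealed 1 new [(5,4)] -> total=2
Click 3 (2,3) count=0: revealed 22 new [(0,4) (0,5) (1,1) (1,2) (1,3) (1,4) (1,5) (2,1) (2,2) (2,3) (2,4) (2,5) (3,1) (3,2) (3,3) (3,4) (3,5) (4,2) (4,3) (4,4) (5,2) (5,3)] -> total=24

Answer: 24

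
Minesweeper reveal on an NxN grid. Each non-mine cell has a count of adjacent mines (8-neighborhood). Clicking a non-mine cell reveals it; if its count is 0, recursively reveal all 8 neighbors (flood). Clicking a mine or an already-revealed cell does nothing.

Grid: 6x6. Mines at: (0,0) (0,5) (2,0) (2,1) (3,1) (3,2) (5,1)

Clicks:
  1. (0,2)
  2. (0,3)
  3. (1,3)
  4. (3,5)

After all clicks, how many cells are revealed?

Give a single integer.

Answer: 24

Derivation:
Click 1 (0,2) count=0: revealed 24 new [(0,1) (0,2) (0,3) (0,4) (1,1) (1,2) (1,3) (1,4) (1,5) (2,2) (2,3) (2,4) (2,5) (3,3) (3,4) (3,5) (4,2) (4,3) (4,4) (4,5) (5,2) (5,3) (5,4) (5,5)] -> total=24
Click 2 (0,3) count=0: revealed 0 new [(none)] -> total=24
Click 3 (1,3) count=0: revealed 0 new [(none)] -> total=24
Click 4 (3,5) count=0: revealed 0 new [(none)] -> total=24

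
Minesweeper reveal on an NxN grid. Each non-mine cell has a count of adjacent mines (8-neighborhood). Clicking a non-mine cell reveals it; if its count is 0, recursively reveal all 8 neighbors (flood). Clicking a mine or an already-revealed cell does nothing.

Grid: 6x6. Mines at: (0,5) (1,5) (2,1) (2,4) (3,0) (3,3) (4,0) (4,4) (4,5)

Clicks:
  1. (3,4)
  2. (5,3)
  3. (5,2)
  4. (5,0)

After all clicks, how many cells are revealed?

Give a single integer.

Answer: 8

Derivation:
Click 1 (3,4) count=4: revealed 1 new [(3,4)] -> total=1
Click 2 (5,3) count=1: revealed 1 new [(5,3)] -> total=2
Click 3 (5,2) count=0: revealed 5 new [(4,1) (4,2) (4,3) (5,1) (5,2)] -> total=7
Click 4 (5,0) count=1: revealed 1 new [(5,0)] -> total=8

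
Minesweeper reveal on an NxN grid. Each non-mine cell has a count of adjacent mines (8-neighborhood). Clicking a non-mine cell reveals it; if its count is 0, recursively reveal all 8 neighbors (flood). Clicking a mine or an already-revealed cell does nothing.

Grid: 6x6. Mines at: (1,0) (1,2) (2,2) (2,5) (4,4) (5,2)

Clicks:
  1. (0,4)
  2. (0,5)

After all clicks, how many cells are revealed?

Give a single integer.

Click 1 (0,4) count=0: revealed 6 new [(0,3) (0,4) (0,5) (1,3) (1,4) (1,5)] -> total=6
Click 2 (0,5) count=0: revealed 0 new [(none)] -> total=6

Answer: 6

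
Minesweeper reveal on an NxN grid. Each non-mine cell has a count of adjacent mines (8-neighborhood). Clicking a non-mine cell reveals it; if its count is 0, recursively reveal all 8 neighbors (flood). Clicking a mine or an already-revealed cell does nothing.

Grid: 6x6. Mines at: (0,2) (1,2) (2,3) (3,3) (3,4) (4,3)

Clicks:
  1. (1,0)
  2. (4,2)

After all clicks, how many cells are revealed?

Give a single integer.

Click 1 (1,0) count=0: revealed 16 new [(0,0) (0,1) (1,0) (1,1) (2,0) (2,1) (2,2) (3,0) (3,1) (3,2) (4,0) (4,1) (4,2) (5,0) (5,1) (5,2)] -> total=16
Click 2 (4,2) count=2: revealed 0 new [(none)] -> total=16

Answer: 16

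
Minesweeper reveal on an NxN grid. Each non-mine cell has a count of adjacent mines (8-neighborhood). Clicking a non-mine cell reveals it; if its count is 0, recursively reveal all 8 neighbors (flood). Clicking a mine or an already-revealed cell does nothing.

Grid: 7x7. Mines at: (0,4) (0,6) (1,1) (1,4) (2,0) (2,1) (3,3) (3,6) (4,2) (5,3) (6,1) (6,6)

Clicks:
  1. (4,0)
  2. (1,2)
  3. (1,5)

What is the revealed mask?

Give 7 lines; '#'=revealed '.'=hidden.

Answer: .......
..#..#.
.......
##.....
##.....
##.....
.......

Derivation:
Click 1 (4,0) count=0: revealed 6 new [(3,0) (3,1) (4,0) (4,1) (5,0) (5,1)] -> total=6
Click 2 (1,2) count=2: revealed 1 new [(1,2)] -> total=7
Click 3 (1,5) count=3: revealed 1 new [(1,5)] -> total=8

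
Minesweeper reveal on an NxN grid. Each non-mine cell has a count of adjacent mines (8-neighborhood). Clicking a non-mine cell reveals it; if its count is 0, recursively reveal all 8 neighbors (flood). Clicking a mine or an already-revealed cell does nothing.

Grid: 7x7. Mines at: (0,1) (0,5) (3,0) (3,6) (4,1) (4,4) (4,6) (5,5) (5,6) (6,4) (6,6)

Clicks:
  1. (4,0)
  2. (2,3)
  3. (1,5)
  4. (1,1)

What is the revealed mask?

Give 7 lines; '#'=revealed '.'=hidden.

Answer: ..###..
.#####.
.#####.
.#####.
#......
.......
.......

Derivation:
Click 1 (4,0) count=2: revealed 1 new [(4,0)] -> total=1
Click 2 (2,3) count=0: revealed 18 new [(0,2) (0,3) (0,4) (1,1) (1,2) (1,3) (1,4) (1,5) (2,1) (2,2) (2,3) (2,4) (2,5) (3,1) (3,2) (3,3) (3,4) (3,5)] -> total=19
Click 3 (1,5) count=1: revealed 0 new [(none)] -> total=19
Click 4 (1,1) count=1: revealed 0 new [(none)] -> total=19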